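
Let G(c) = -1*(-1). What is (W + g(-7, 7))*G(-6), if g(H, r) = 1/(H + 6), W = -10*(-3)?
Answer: 29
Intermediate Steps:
G(c) = 1
W = 30
g(H, r) = 1/(6 + H)
(W + g(-7, 7))*G(-6) = (30 + 1/(6 - 7))*1 = (30 + 1/(-1))*1 = (30 - 1)*1 = 29*1 = 29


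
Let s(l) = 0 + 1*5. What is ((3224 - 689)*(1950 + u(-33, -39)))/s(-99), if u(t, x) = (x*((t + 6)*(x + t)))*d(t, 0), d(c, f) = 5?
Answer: -191204910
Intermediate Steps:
u(t, x) = 5*x*(6 + t)*(t + x) (u(t, x) = (x*((t + 6)*(x + t)))*5 = (x*((6 + t)*(t + x)))*5 = (x*(6 + t)*(t + x))*5 = 5*x*(6 + t)*(t + x))
s(l) = 5 (s(l) = 0 + 5 = 5)
((3224 - 689)*(1950 + u(-33, -39)))/s(-99) = ((3224 - 689)*(1950 + 5*(-39)*((-33)² + 6*(-33) + 6*(-39) - 33*(-39))))/5 = (2535*(1950 + 5*(-39)*(1089 - 198 - 234 + 1287)))*(⅕) = (2535*(1950 + 5*(-39)*1944))*(⅕) = (2535*(1950 - 379080))*(⅕) = (2535*(-377130))*(⅕) = -956024550*⅕ = -191204910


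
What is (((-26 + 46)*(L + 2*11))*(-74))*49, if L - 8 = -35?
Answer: 362600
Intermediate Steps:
L = -27 (L = 8 - 35 = -27)
(((-26 + 46)*(L + 2*11))*(-74))*49 = (((-26 + 46)*(-27 + 2*11))*(-74))*49 = ((20*(-27 + 22))*(-74))*49 = ((20*(-5))*(-74))*49 = -100*(-74)*49 = 7400*49 = 362600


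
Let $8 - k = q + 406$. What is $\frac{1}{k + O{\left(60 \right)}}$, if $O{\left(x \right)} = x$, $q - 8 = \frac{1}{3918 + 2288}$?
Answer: $- \frac{6206}{2147277} \approx -0.0028902$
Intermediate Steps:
$q = \frac{49649}{6206}$ ($q = 8 + \frac{1}{3918 + 2288} = 8 + \frac{1}{6206} = \frac{49649}{6206} \approx 8.0002$)
$k = - \frac{2519637}{6206}$ ($k = 8 - \left(\frac{49649}{6206} + 406\right) = 8 - \frac{2569285}{6206} = - \frac{2519637}{6206} \approx -406.0$)
$\frac{1}{k + O{\left(60 \right)}} = \frac{1}{- \frac{2519637}{6206} + 60} = \frac{1}{- \frac{2147277}{6206}} = - \frac{6206}{2147277}$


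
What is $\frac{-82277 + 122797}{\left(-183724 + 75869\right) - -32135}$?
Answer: $- \frac{1013}{1893} \approx -0.53513$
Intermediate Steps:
$\frac{-82277 + 122797}{\left(-183724 + 75869\right) - -32135} = \frac{40520}{-107855 + \left(32136 - 1\right)} = \frac{40520}{-107855 + 32135} = \frac{40520}{-75720} = 40520 \left(- \frac{1}{75720}\right) = - \frac{1013}{1893}$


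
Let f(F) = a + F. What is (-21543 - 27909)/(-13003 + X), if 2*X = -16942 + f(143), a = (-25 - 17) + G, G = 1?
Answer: 16484/7141 ≈ 2.3084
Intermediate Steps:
a = -41 (a = (-25 - 17) + 1 = -42 + 1 = -41)
f(F) = -41 + F
X = -8420 (X = (-16942 + (-41 + 143))/2 = (-16942 + 102)/2 = (½)*(-16840) = -8420)
(-21543 - 27909)/(-13003 + X) = (-21543 - 27909)/(-13003 - 8420) = -49452/(-21423) = -49452*(-1/21423) = 16484/7141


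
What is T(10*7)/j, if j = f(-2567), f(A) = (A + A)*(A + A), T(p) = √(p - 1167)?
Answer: I*√1097/26357956 ≈ 1.2566e-6*I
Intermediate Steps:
T(p) = √(-1167 + p)
f(A) = 4*A² (f(A) = (2*A)*(2*A) = 4*A²)
j = 26357956 (j = 4*(-2567)² = 4*6589489 = 26357956)
T(10*7)/j = √(-1167 + 10*7)/26357956 = √(-1167 + 70)*(1/26357956) = √(-1097)*(1/26357956) = (I*√1097)*(1/26357956) = I*√1097/26357956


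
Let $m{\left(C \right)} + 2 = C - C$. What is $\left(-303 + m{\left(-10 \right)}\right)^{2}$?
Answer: $93025$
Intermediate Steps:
$m{\left(C \right)} = -2$ ($m{\left(C \right)} = -2 + \left(C - C\right) = -2 + 0 = -2$)
$\left(-303 + m{\left(-10 \right)}\right)^{2} = \left(-303 - 2\right)^{2} = \left(-305\right)^{2} = 93025$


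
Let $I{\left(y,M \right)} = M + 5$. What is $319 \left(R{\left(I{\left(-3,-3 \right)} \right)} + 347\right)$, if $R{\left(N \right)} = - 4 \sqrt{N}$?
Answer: $110693 - 1276 \sqrt{2} \approx 1.0889 \cdot 10^{5}$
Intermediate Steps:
$I{\left(y,M \right)} = 5 + M$
$319 \left(R{\left(I{\left(-3,-3 \right)} \right)} + 347\right) = 319 \left(- 4 \sqrt{5 - 3} + 347\right) = 319 \left(- 4 \sqrt{2} + 347\right) = 319 \left(347 - 4 \sqrt{2}\right) = 110693 - 1276 \sqrt{2}$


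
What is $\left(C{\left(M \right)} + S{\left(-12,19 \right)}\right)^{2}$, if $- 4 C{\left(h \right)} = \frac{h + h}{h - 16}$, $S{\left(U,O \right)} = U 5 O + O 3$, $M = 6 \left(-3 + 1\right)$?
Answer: $\frac{229977225}{196} \approx 1.1734 \cdot 10^{6}$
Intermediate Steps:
$M = -12$ ($M = 6 \left(-2\right) = -12$)
$S{\left(U,O \right)} = 3 O + 5 O U$ ($S{\left(U,O \right)} = 5 U O + 3 O = 5 O U + 3 O = 3 O + 5 O U$)
$C{\left(h \right)} = - \frac{h}{2 \left(-16 + h\right)}$ ($C{\left(h \right)} = - \frac{\left(h + h\right) \frac{1}{h - 16}}{4} = - \frac{2 h \frac{1}{-16 + h}}{4} = - \frac{h}{2 \left(-16 + h\right)}$)
$\left(C{\left(M \right)} + S{\left(-12,19 \right)}\right)^{2} = \left(\left(-1\right) \left(-12\right) \frac{1}{-32 + 2 \left(-12\right)} + 19 \left(3 + 5 \left(-12\right)\right)\right)^{2} = \left(\left(-1\right) \left(-12\right) \frac{1}{-32 - 24} + 19 \left(3 - 60\right)\right)^{2} = \left(\left(-1\right) \left(-12\right) \frac{1}{-56} + 19 \left(-57\right)\right)^{2} = \left(\left(-1\right) \left(-12\right) \left(- \frac{1}{56}\right) - 1083\right)^{2} = \left(- \frac{3}{14} - 1083\right)^{2} = \left(- \frac{15165}{14}\right)^{2} = \frac{229977225}{196}$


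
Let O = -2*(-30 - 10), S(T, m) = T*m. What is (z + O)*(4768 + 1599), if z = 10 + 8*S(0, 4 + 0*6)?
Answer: 573030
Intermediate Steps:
O = 80 (O = -2*(-40) = 80)
z = 10 (z = 10 + 8*(0*(4 + 0*6)) = 10 + 8*(0*(4 + 0)) = 10 + 8*(0*4) = 10 + 8*0 = 10 + 0 = 10)
(z + O)*(4768 + 1599) = (10 + 80)*(4768 + 1599) = 90*6367 = 573030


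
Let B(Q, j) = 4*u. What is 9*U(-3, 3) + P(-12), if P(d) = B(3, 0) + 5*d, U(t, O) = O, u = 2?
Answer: -25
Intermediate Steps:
B(Q, j) = 8 (B(Q, j) = 4*2 = 8)
P(d) = 8 + 5*d
9*U(-3, 3) + P(-12) = 9*3 + (8 + 5*(-12)) = 27 + (8 - 60) = 27 - 52 = -25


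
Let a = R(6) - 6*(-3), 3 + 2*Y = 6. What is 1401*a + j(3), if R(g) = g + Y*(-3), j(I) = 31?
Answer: 54701/2 ≈ 27351.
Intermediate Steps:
Y = 3/2 (Y = -3/2 + (½)*6 = -3/2 + 3 = 3/2 ≈ 1.5000)
R(g) = -9/2 + g (R(g) = g + (3/2)*(-3) = g - 9/2 = -9/2 + g)
a = 39/2 (a = (-9/2 + 6) - 6*(-3) = 3/2 + 18 = 39/2 ≈ 19.500)
1401*a + j(3) = 1401*(39/2) + 31 = 54639/2 + 31 = 54701/2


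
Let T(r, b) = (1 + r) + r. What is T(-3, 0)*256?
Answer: -1280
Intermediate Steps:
T(r, b) = 1 + 2*r
T(-3, 0)*256 = (1 + 2*(-3))*256 = (1 - 6)*256 = -5*256 = -1280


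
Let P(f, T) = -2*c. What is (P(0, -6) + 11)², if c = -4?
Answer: 361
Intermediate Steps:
P(f, T) = 8 (P(f, T) = -2*(-4) = 8)
(P(0, -6) + 11)² = (8 + 11)² = 19² = 361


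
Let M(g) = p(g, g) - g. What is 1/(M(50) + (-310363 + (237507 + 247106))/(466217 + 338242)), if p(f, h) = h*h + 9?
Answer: 804459/1978338931 ≈ 0.00040663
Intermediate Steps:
p(f, h) = 9 + h² (p(f, h) = h² + 9 = 9 + h²)
M(g) = 9 + g² - g (M(g) = (9 + g²) - g = 9 + g² - g)
1/(M(50) + (-310363 + (237507 + 247106))/(466217 + 338242)) = 1/((9 + 50² - 1*50) + (-310363 + (237507 + 247106))/(466217 + 338242)) = 1/((9 + 2500 - 50) + (-310363 + 484613)/804459) = 1/(2459 + 174250*(1/804459)) = 1/(2459 + 174250/804459) = 1/(1978338931/804459) = 804459/1978338931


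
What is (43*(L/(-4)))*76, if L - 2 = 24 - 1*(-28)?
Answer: -44118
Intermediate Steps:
L = 54 (L = 2 + (24 - 1*(-28)) = 2 + (24 + 28) = 2 + 52 = 54)
(43*(L/(-4)))*76 = (43*(54/(-4)))*76 = (43*(54*(-1/4)))*76 = (43*(-27/2))*76 = -1161/2*76 = -44118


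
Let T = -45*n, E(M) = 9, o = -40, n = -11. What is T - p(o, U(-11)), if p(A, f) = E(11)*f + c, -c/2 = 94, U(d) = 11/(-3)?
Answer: 716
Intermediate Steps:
U(d) = -11/3 (U(d) = 11*(-⅓) = -11/3)
c = -188 (c = -2*94 = -188)
p(A, f) = -188 + 9*f (p(A, f) = 9*f - 188 = -188 + 9*f)
T = 495 (T = -45*(-11) = 495)
T - p(o, U(-11)) = 495 - (-188 + 9*(-11/3)) = 495 - (-188 - 33) = 495 - 1*(-221) = 495 + 221 = 716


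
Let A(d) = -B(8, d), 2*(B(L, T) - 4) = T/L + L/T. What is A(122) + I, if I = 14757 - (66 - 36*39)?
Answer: 7848671/488 ≈ 16083.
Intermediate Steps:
B(L, T) = 4 + L/(2*T) + T/(2*L) (B(L, T) = 4 + (T/L + L/T)/2 = 4 + (L/T + T/L)/2 = 4 + (L/(2*T) + T/(2*L)) = 4 + L/(2*T) + T/(2*L))
A(d) = -4 - 4/d - d/16 (A(d) = -(4 + (½)*8/d + (½)*d/8) = -(4 + 4/d + (½)*d*(⅛)) = -(4 + 4/d + d/16) = -4 - 4/d - d/16)
I = 16095 (I = 14757 - (66 - 1404) = 14757 - 1*(-1338) = 14757 + 1338 = 16095)
A(122) + I = (-4 - 4/122 - 1/16*122) + 16095 = (-4 - 4*1/122 - 61/8) + 16095 = (-4 - 2/61 - 61/8) + 16095 = -5689/488 + 16095 = 7848671/488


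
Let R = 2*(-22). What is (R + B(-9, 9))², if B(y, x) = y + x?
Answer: 1936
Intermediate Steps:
B(y, x) = x + y
R = -44
(R + B(-9, 9))² = (-44 + (9 - 9))² = (-44 + 0)² = (-44)² = 1936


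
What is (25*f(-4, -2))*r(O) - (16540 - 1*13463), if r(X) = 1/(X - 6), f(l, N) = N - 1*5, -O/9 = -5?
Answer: -120178/39 ≈ -3081.5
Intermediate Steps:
O = 45 (O = -9*(-5) = 45)
f(l, N) = -5 + N (f(l, N) = N - 5 = -5 + N)
r(X) = 1/(-6 + X)
(25*f(-4, -2))*r(O) - (16540 - 1*13463) = (25*(-5 - 2))/(-6 + 45) - (16540 - 1*13463) = (25*(-7))/39 - (16540 - 13463) = -175*1/39 - 1*3077 = -175/39 - 3077 = -120178/39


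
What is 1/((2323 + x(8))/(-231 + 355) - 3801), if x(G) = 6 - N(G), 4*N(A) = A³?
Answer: -4/15133 ≈ -0.00026432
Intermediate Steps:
N(A) = A³/4
x(G) = 6 - G³/4
1/((2323 + x(8))/(-231 + 355) - 3801) = 1/((2323 + (6 - ¼*8³))/(-231 + 355) - 3801) = 1/((2323 + (6 - ¼*512))/124 - 3801) = 1/((2323 + (6 - 128))*(1/124) - 3801) = 1/((2323 - 122)*(1/124) - 3801) = 1/(2201*(1/124) - 3801) = 1/(71/4 - 3801) = 1/(-15133/4) = -4/15133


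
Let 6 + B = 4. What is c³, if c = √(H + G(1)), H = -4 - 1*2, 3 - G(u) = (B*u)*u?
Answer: -I ≈ -1.0*I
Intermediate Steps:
B = -2 (B = -6 + 4 = -2)
G(u) = 3 + 2*u² (G(u) = 3 - (-2*u)*u = 3 - (-2)*u² = 3 + 2*u²)
H = -6 (H = -4 - 2 = -6)
c = I (c = √(-6 + (3 + 2*1²)) = √(-6 + (3 + 2*1)) = √(-6 + (3 + 2)) = √(-6 + 5) = √(-1) = I ≈ 1.0*I)
c³ = I³ = -I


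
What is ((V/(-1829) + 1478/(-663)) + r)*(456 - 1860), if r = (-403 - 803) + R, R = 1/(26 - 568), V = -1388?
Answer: 14284866099366/8426203 ≈ 1.6953e+6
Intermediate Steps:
R = -1/542 (R = 1/(-542) = -1/542 ≈ -0.0018450)
r = -653653/542 (r = (-403 - 803) - 1/542 = -1206 - 1/542 = -653653/542 ≈ -1206.0)
((V/(-1829) + 1478/(-663)) + r)*(456 - 1860) = ((-1388/(-1829) + 1478/(-663)) - 653653/542)*(456 - 1860) = ((-1388*(-1/1829) + 1478*(-1/663)) - 653653/542)*(-1404) = ((1388/1829 - 1478/663) - 653653/542)*(-1404) = (-1783018/1212627 - 653653/542)*(-1404) = -793603672187/657243834*(-1404) = 14284866099366/8426203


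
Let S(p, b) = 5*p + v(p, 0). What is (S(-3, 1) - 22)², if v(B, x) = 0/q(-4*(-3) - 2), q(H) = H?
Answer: 1369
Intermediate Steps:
v(B, x) = 0 (v(B, x) = 0/(-4*(-3) - 2) = 0/(12 - 2) = 0/10 = 0*(⅒) = 0)
S(p, b) = 5*p (S(p, b) = 5*p + 0 = 5*p)
(S(-3, 1) - 22)² = (5*(-3) - 22)² = (-15 - 22)² = (-37)² = 1369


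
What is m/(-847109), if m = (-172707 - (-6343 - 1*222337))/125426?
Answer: -55973/106249493434 ≈ -5.2681e-7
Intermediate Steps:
m = 55973/125426 (m = (-172707 - (-6343 - 222337))*(1/125426) = (-172707 - 1*(-228680))*(1/125426) = (-172707 + 228680)*(1/125426) = 55973*(1/125426) = 55973/125426 ≈ 0.44626)
m/(-847109) = (55973/125426)/(-847109) = (55973/125426)*(-1/847109) = -55973/106249493434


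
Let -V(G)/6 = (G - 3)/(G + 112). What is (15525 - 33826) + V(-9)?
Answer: -1884931/103 ≈ -18300.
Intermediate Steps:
V(G) = -6*(-3 + G)/(112 + G) (V(G) = -6*(G - 3)/(G + 112) = -6*(-3 + G)/(112 + G))
(15525 - 33826) + V(-9) = (15525 - 33826) + 6*(3 - 1*(-9))/(112 - 9) = -18301 + 6*(3 + 9)/103 = -18301 + 6*(1/103)*12 = -18301 + 72/103 = -1884931/103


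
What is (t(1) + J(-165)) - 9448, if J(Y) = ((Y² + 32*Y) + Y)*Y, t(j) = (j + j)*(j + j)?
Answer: -3603144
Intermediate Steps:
t(j) = 4*j² (t(j) = (2*j)*(2*j) = 4*j²)
J(Y) = Y*(Y² + 33*Y) (J(Y) = (Y² + 33*Y)*Y = Y*(Y² + 33*Y))
(t(1) + J(-165)) - 9448 = (4*1² + (-165)²*(33 - 165)) - 9448 = (4*1 + 27225*(-132)) - 9448 = (4 - 3593700) - 9448 = -3593696 - 9448 = -3603144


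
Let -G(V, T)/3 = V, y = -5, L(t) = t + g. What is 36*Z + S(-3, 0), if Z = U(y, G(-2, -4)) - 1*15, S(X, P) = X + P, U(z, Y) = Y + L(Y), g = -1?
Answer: -147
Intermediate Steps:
L(t) = -1 + t (L(t) = t - 1 = -1 + t)
G(V, T) = -3*V
U(z, Y) = -1 + 2*Y (U(z, Y) = Y + (-1 + Y) = -1 + 2*Y)
S(X, P) = P + X
Z = -4 (Z = (-1 + 2*(-3*(-2))) - 1*15 = (-1 + 2*6) - 15 = (-1 + 12) - 15 = 11 - 15 = -4)
36*Z + S(-3, 0) = 36*(-4) + (0 - 3) = -144 - 3 = -147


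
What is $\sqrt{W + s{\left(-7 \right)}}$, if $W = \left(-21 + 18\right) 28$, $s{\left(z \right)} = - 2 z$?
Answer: $i \sqrt{70} \approx 8.3666 i$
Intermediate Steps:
$W = -84$ ($W = \left(-3\right) 28 = -84$)
$\sqrt{W + s{\left(-7 \right)}} = \sqrt{-84 - -14} = \sqrt{-84 + 14} = \sqrt{-70} = i \sqrt{70}$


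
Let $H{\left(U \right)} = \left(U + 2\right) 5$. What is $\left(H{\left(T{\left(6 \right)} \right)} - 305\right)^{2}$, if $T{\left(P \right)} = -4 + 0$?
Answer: $99225$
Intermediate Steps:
$T{\left(P \right)} = -4$
$H{\left(U \right)} = 10 + 5 U$ ($H{\left(U \right)} = \left(2 + U\right) 5 = 10 + 5 U$)
$\left(H{\left(T{\left(6 \right)} \right)} - 305\right)^{2} = \left(\left(10 + 5 \left(-4\right)\right) - 305\right)^{2} = \left(\left(10 - 20\right) - 305\right)^{2} = \left(-10 - 305\right)^{2} = \left(-315\right)^{2} = 99225$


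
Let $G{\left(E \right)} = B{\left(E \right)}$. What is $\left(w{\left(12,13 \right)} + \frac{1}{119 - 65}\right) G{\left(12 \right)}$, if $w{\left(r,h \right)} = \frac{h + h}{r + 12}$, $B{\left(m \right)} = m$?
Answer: $\frac{119}{9} \approx 13.222$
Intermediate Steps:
$w{\left(r,h \right)} = \frac{2 h}{12 + r}$
$G{\left(E \right)} = E$
$\left(w{\left(12,13 \right)} + \frac{1}{119 - 65}\right) G{\left(12 \right)} = \left(2 \cdot 13 \frac{1}{12 + 12} + \frac{1}{119 - 65}\right) 12 = \left(2 \cdot 13 \cdot \frac{1}{24} + \frac{1}{54}\right) 12 = \left(\frac{13}{12} + \frac{1}{54}\right) 12 = \frac{119}{108} \cdot 12 = \frac{119}{9}$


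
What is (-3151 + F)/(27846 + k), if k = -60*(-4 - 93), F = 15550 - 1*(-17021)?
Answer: 14710/16833 ≈ 0.87388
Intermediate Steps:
F = 32571 (F = 15550 + 17021 = 32571)
k = 5820 (k = -60*(-97) = 5820)
(-3151 + F)/(27846 + k) = (-3151 + 32571)/(27846 + 5820) = 29420/33666 = 29420*(1/33666) = 14710/16833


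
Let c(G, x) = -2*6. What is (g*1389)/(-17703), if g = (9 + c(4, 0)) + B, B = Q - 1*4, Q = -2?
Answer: 1389/1967 ≈ 0.70615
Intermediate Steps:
c(G, x) = -12
B = -6 (B = -2 - 1*4 = -2 - 4 = -6)
g = -9 (g = (9 - 12) - 6 = -3 - 6 = -9)
(g*1389)/(-17703) = -9*1389/(-17703) = -12501*(-1/17703) = 1389/1967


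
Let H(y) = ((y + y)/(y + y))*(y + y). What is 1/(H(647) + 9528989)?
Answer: 1/9530283 ≈ 1.0493e-7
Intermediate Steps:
H(y) = 2*y (H(y) = ((2*y)/((2*y)))*(2*y) = ((2*y)*(1/(2*y)))*(2*y) = 1*(2*y) = 2*y)
1/(H(647) + 9528989) = 1/(2*647 + 9528989) = 1/(1294 + 9528989) = 1/9530283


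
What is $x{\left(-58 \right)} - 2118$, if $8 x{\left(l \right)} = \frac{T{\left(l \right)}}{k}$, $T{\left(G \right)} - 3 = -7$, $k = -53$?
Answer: $- \frac{224507}{106} \approx -2118.0$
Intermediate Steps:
$T{\left(G \right)} = -4$ ($T{\left(G \right)} = 3 - 7 = -4$)
$x{\left(l \right)} = \frac{1}{106}$ ($x{\left(l \right)} = \frac{\left(-4\right) \frac{1}{-53}}{8} = \frac{\left(-4\right) \left(- \frac{1}{53}\right)}{8} = \frac{1}{8} \cdot \frac{4}{53} = \frac{1}{106}$)
$x{\left(-58 \right)} - 2118 = \frac{1}{106} - 2118 = - \frac{224507}{106}$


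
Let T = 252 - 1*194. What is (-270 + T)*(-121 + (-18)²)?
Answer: -43036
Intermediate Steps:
T = 58 (T = 252 - 194 = 58)
(-270 + T)*(-121 + (-18)²) = (-270 + 58)*(-121 + (-18)²) = -212*(-121 + 324) = -212*203 = -43036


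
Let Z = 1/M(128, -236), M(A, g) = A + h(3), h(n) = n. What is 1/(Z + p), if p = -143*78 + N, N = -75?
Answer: -131/1470998 ≈ -8.9055e-5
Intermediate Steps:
p = -11229 (p = -143*78 - 75 = -11154 - 75 = -11229)
M(A, g) = 3 + A (M(A, g) = A + 3 = 3 + A)
Z = 1/131 (Z = 1/(3 + 128) = 1/131 ≈ 0.0076336)
1/(Z + p) = 1/(1/131 - 11229) = 1/(-1470998/131) = -131/1470998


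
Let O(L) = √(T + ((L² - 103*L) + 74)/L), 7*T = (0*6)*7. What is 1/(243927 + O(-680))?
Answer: 82935180/20230129918117 - 2*I*√22631845/20230129918117 ≈ 4.0996e-6 - 4.7032e-10*I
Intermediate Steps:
T = 0 (T = ((0*6)*7)/7 = (0*7)/7 = (⅐)*0 = 0)
O(L) = √((74 + L² - 103*L)/L) (O(L) = √(0 + ((L² - 103*L) + 74)/L) = √(0 + (74 + L² - 103*L)/L) = √((74 + L² - 103*L)/L))
1/(243927 + O(-680)) = 1/(243927 + √(-103 - 680 + 74/(-680))) = 1/(243927 + √(-103 - 680 + 74*(-1/680))) = 1/(243927 + √(-103 - 680 - 37/340)) = 1/(243927 + √(-266257/340)) = 1/(243927 + I*√22631845/170)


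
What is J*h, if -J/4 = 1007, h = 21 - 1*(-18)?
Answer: -157092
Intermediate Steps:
h = 39 (h = 21 + 18 = 39)
J = -4028 (J = -4*1007 = -4028)
J*h = -4028*39 = -157092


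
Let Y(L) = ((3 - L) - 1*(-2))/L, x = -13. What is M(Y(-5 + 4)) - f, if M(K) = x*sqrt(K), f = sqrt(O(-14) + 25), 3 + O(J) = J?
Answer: -2*sqrt(2) - 13*I*sqrt(6) ≈ -2.8284 - 31.843*I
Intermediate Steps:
O(J) = -3 + J
Y(L) = (5 - L)/L (Y(L) = ((3 - L) + 2)/L = (5 - L)/L)
f = 2*sqrt(2) (f = sqrt((-3 - 14) + 25) = sqrt(-17 + 25) = sqrt(8) = 2*sqrt(2) ≈ 2.8284)
M(K) = -13*sqrt(K)
M(Y(-5 + 4)) - f = -13*I*sqrt(5 - (-5 + 4)) - 2*sqrt(2) = -13*I*sqrt(5 - 1*(-1)) - 2*sqrt(2) = -13*I*sqrt(5 + 1) - 2*sqrt(2) = -13*I*sqrt(6) - 2*sqrt(2) = -2*sqrt(2) - 13*I*sqrt(6)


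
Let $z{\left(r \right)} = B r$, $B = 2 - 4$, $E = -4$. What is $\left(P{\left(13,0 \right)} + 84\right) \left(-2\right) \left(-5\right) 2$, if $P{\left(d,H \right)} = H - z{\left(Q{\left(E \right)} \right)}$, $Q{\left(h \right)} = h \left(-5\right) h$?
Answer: $-1520$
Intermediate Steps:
$B = -2$
$Q{\left(h \right)} = - 5 h^{2}$ ($Q{\left(h \right)} = - 5 h h = - 5 h^{2}$)
$z{\left(r \right)} = - 2 r$
$P{\left(d,H \right)} = -160 + H$ ($P{\left(d,H \right)} = H - - 2 \left(- 5 \left(-4\right)^{2}\right) = H - - 2 \left(\left(-5\right) 16\right) = H - \left(-2\right) \left(-80\right) = H - 160 = -160 + H$)
$\left(P{\left(13,0 \right)} + 84\right) \left(-2\right) \left(-5\right) 2 = \left(\left(-160 + 0\right) + 84\right) \left(-2\right) \left(-5\right) 2 = \left(-160 + 84\right) 10 \cdot 2 = \left(-76\right) 20 = -1520$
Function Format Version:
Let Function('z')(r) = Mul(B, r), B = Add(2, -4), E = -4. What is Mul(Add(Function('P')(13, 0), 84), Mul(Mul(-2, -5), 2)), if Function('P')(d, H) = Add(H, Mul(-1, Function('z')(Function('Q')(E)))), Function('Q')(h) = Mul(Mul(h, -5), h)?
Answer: -1520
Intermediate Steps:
B = -2
Function('Q')(h) = Mul(-5, Pow(h, 2)) (Function('Q')(h) = Mul(Mul(-5, h), h) = Mul(-5, Pow(h, 2)))
Function('z')(r) = Mul(-2, r)
Function('P')(d, H) = Add(-160, H) (Function('P')(d, H) = Add(H, Mul(-1, Mul(-2, Mul(-5, Pow(-4, 2))))) = Add(H, Mul(-1, Mul(-2, Mul(-5, 16)))) = Add(H, Mul(-1, Mul(-2, -80))) = Add(H, Mul(-1, 160)) = Add(H, -160) = Add(-160, H))
Mul(Add(Function('P')(13, 0), 84), Mul(Mul(-2, -5), 2)) = Mul(Add(Add(-160, 0), 84), Mul(Mul(-2, -5), 2)) = Mul(Add(-160, 84), Mul(10, 2)) = Mul(-76, 20) = -1520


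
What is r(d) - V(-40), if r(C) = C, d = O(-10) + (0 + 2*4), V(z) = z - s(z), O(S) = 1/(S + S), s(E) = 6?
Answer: 1079/20 ≈ 53.950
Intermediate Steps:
O(S) = 1/(2*S)
V(z) = -6 + z (V(z) = z - 1*6 = z - 6 = -6 + z)
d = 159/20 (d = (½)/(-10) + (0 + 2*4) = (½)*(-⅒) + (0 + 8) = -1/20 + 8 = 159/20 ≈ 7.9500)
r(d) - V(-40) = 159/20 - (-6 - 40) = 159/20 - 1*(-46) = 159/20 + 46 = 1079/20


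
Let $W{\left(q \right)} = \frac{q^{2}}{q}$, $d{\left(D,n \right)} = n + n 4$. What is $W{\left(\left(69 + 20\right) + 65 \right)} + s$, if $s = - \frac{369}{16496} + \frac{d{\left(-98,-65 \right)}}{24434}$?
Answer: $\frac{31028682655}{201531632} \approx 153.96$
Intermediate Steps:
$d{\left(D,n \right)} = 5 n$ ($d{\left(D,n \right)} = n + 4 n = 5 n$)
$W{\left(q \right)} = q$
$s = - \frac{7188673}{201531632}$ ($s = - \frac{369}{16496} + \frac{5 \left(-65\right)}{24434} = \left(-369\right) \frac{1}{16496} - \frac{325}{24434} = - \frac{369}{16496} - \frac{325}{24434} = - \frac{7188673}{201531632} \approx -0.03567$)
$W{\left(\left(69 + 20\right) + 65 \right)} + s = \left(\left(69 + 20\right) + 65\right) - \frac{7188673}{201531632} = \left(89 + 65\right) - \frac{7188673}{201531632} = 154 - \frac{7188673}{201531632} = \frac{31028682655}{201531632}$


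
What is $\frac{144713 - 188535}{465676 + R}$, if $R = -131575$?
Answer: $- \frac{43822}{334101} \approx -0.13116$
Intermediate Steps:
$\frac{144713 - 188535}{465676 + R} = \frac{144713 - 188535}{465676 - 131575} = - \frac{43822}{334101}$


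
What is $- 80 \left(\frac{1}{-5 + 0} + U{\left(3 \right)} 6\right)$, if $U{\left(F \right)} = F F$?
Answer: $-4304$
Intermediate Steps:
$U{\left(F \right)} = F^{2}$
$- 80 \left(\frac{1}{-5 + 0} + U{\left(3 \right)} 6\right) = - 80 \left(\frac{1}{-5 + 0} + 3^{2} \cdot 6\right) = - 80 \left(\frac{1}{-5} + 9 \cdot 6\right) = - 80 \left(- \frac{1}{5} + 54\right) = \left(-80\right) \frac{269}{5} = -4304$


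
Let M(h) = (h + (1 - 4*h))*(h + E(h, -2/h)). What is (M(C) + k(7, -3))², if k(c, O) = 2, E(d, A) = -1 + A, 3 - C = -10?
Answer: 33942276/169 ≈ 2.0084e+5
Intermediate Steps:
C = 13 (C = 3 - 1*(-10) = 3 + 10 = 13)
M(h) = (1 - 3*h)*(-1 + h - 2/h) (M(h) = (h + (1 - 4*h))*(h + (-1 - 2/h)) = (1 - 3*h)*(-1 + h - 2/h))
(M(C) + k(7, -3))² = ((5 - 3*13² - 2/13 + 4*13) + 2)² = ((5 - 3*169 - 2*1/13 + 52) + 2)² = ((5 - 507 - 2/13 + 52) + 2)² = (-5852/13 + 2)² = (-5826/13)² = 33942276/169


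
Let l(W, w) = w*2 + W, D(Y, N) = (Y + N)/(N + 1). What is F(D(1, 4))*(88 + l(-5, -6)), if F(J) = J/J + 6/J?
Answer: 497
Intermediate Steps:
D(Y, N) = (N + Y)/(1 + N)
l(W, w) = W + 2*w (l(W, w) = 2*w + W = W + 2*w)
F(J) = 1 + 6/J
F(D(1, 4))*(88 + l(-5, -6)) = ((6 + (4 + 1)/(1 + 4))/(((4 + 1)/(1 + 4))))*(88 + (-5 + 2*(-6))) = ((6 + 5/5)/((5/5)))*(88 + (-5 - 12)) = ((6 + (⅕)*5)/(((⅕)*5)))*(88 - 17) = ((6 + 1)/1)*71 = (1*7)*71 = 7*71 = 497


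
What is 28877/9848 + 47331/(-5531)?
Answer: -306397001/54469288 ≈ -5.6251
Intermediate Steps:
28877/9848 + 47331/(-5531) = 28877*(1/9848) + 47331*(-1/5531) = 28877/9848 - 47331/5531 = -306397001/54469288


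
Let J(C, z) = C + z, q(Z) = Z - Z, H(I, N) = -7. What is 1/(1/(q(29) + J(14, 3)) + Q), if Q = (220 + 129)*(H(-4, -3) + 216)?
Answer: 17/1239998 ≈ 1.3710e-5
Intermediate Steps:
q(Z) = 0
Q = 72941 (Q = (220 + 129)*(-7 + 216) = 349*209 = 72941)
1/(1/(q(29) + J(14, 3)) + Q) = 1/(1/(0 + (14 + 3)) + 72941) = 1/(1/(0 + 17) + 72941) = 1/(1/17 + 72941) = 1/(1239998/17) = 17/1239998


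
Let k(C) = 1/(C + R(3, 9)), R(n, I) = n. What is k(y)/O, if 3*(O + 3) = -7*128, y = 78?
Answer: -1/24435 ≈ -4.0925e-5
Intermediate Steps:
O = -905/3 (O = -3 + (-7*128)/3 = -3 + (1/3)*(-896) = -3 - 896/3 = -905/3 ≈ -301.67)
k(C) = 1/(3 + C) (k(C) = 1/(C + 3) = 1/(3 + C))
k(y)/O = 1/((3 + 78)*(-905/3)) = -3/905/81 = (1/81)*(-3/905) = -1/24435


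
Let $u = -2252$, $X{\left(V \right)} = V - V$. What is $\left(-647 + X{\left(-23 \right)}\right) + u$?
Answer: $-2899$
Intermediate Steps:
$X{\left(V \right)} = 0$
$\left(-647 + X{\left(-23 \right)}\right) + u = \left(-647 + 0\right) - 2252 = -647 - 2252 = -2899$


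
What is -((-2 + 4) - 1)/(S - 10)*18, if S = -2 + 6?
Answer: 3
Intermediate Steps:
S = 4
-((-2 + 4) - 1)/(S - 10)*18 = -((-2 + 4) - 1)/(4 - 10)*18 = -(2 - 1)/(-6)*18 = -(-1)/6*18 = -1*(-⅙)*18 = (⅙)*18 = 3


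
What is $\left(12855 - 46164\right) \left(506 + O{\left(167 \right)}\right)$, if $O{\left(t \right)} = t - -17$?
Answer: $-22983210$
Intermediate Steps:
$O{\left(t \right)} = 17 + t$ ($O{\left(t \right)} = t + 17 = 17 + t$)
$\left(12855 - 46164\right) \left(506 + O{\left(167 \right)}\right) = \left(12855 - 46164\right) \left(506 + \left(17 + 167\right)\right) = - 33309 \left(506 + 184\right) = \left(-33309\right) 690 = -22983210$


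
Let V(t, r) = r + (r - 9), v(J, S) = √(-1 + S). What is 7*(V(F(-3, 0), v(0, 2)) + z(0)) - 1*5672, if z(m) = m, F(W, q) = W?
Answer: -5721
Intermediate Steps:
V(t, r) = -9 + 2*r (V(t, r) = r + (-9 + r) = -9 + 2*r)
7*(V(F(-3, 0), v(0, 2)) + z(0)) - 1*5672 = 7*((-9 + 2*√(-1 + 2)) + 0) - 1*5672 = 7*((-9 + 2*√1) + 0) - 5672 = 7*((-9 + 2*1) + 0) - 5672 = 7*((-9 + 2) + 0) - 5672 = 7*(-7 + 0) - 5672 = 7*(-7) - 5672 = -49 - 5672 = -5721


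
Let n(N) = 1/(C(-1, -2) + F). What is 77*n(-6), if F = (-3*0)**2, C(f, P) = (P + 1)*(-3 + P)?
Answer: 77/5 ≈ 15.400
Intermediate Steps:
C(f, P) = (1 + P)*(-3 + P)
F = 0 (F = 0**2 = 0)
n(N) = 1/5 (n(N) = 1/((-3 + (-2)**2 - 2*(-2)) + 0) = 1/((-3 + 4 + 4) + 0) = 1/(5 + 0) = 1/5)
77*n(-6) = 77*(1/5) = 77/5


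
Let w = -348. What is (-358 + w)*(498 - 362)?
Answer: -96016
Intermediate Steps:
(-358 + w)*(498 - 362) = (-358 - 348)*(498 - 362) = -706*136 = -96016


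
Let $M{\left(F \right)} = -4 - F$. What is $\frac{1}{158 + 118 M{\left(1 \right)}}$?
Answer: $- \frac{1}{432} \approx -0.0023148$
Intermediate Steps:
$\frac{1}{158 + 118 M{\left(1 \right)}} = \frac{1}{158 + 118 \left(-4 - 1\right)} = \frac{1}{158 + 118 \left(-5\right)} = \frac{1}{158 - 590} = \frac{1}{-432} = - \frac{1}{432}$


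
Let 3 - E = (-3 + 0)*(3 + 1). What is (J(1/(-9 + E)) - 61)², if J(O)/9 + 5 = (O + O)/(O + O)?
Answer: 9409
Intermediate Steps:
E = 15 (E = 3 - (-3 + 0)*(3 + 1) = 3 - (-3)*4 = 3 - 1*(-12) = 3 + 12 = 15)
J(O) = -36 (J(O) = -45 + 9*((O + O)/(O + O)) = -45 + 9*((2*O)/((2*O))) = -45 + 9*((2*O)*(1/(2*O))) = -45 + 9*1 = -45 + 9 = -36)
(J(1/(-9 + E)) - 61)² = (-36 - 61)² = (-97)² = 9409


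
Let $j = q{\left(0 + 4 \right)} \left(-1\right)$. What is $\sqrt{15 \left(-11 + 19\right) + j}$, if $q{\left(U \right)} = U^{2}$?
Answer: $2 \sqrt{26} \approx 10.198$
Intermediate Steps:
$j = -16$ ($j = \left(0 + 4\right)^{2} \left(-1\right) = 4^{2} \left(-1\right) = 16 \left(-1\right) = -16$)
$\sqrt{15 \left(-11 + 19\right) + j} = \sqrt{15 \left(-11 + 19\right) - 16} = \sqrt{15 \cdot 8 - 16} = \sqrt{120 - 16} = \sqrt{104} = 2 \sqrt{26}$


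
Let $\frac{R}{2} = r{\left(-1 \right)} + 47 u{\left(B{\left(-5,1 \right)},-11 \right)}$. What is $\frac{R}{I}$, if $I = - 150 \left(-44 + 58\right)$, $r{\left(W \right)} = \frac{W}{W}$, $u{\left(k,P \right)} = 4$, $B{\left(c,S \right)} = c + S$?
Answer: $- \frac{9}{50} \approx -0.18$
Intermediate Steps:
$B{\left(c,S \right)} = S + c$
$r{\left(W \right)} = 1$
$R = 378$ ($R = 2 \left(1 + 47 \cdot 4\right) = 2 \left(1 + 188\right) = 2 \cdot 189 = 378$)
$I = -2100$ ($I = \left(-150\right) 14 = -2100$)
$\frac{R}{I} = \frac{378}{-2100} = 378 \left(- \frac{1}{2100}\right) = - \frac{9}{50}$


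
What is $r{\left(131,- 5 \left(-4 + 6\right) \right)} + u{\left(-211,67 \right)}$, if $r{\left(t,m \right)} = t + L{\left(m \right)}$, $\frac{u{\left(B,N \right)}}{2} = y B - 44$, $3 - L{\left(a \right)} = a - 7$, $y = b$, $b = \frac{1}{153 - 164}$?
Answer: $\frac{1115}{11} \approx 101.36$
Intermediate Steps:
$b = - \frac{1}{11}$ ($b = \frac{1}{-11} = - \frac{1}{11} \approx -0.090909$)
$y = - \frac{1}{11} \approx -0.090909$
$L{\left(a \right)} = 10 - a$ ($L{\left(a \right)} = 3 - \left(a - 7\right) = 3 - \left(-7 + a\right) = 10 - a$)
$u{\left(B,N \right)} = -88 - \frac{2 B}{11}$ ($u{\left(B,N \right)} = 2 \left(- \frac{B}{11} - 44\right) = 2 \left(-44 - \frac{B}{11}\right) = -88 - \frac{2 B}{11}$)
$r{\left(t,m \right)} = 10 + t - m$ ($r{\left(t,m \right)} = t - \left(-10 + m\right) = 10 + t - m$)
$r{\left(131,- 5 \left(-4 + 6\right) \right)} + u{\left(-211,67 \right)} = \left(10 + 131 - - 5 \left(-4 + 6\right)\right) - \frac{546}{11} = \left(10 + 131 - \left(-5\right) 2\right) + \left(-88 + \frac{422}{11}\right) = \left(10 + 131 - -10\right) - \frac{546}{11} = \left(10 + 131 + 10\right) - \frac{546}{11} = 151 - \frac{546}{11} = \frac{1115}{11}$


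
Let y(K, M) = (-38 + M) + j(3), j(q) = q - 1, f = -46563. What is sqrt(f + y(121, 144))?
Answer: I*sqrt(46455) ≈ 215.53*I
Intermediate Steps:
j(q) = -1 + q
y(K, M) = -36 + M (y(K, M) = (-38 + M) + (-1 + 3) = (-38 + M) + 2 = -36 + M)
sqrt(f + y(121, 144)) = sqrt(-46563 + (-36 + 144)) = sqrt(-46563 + 108) = sqrt(-46455) = I*sqrt(46455)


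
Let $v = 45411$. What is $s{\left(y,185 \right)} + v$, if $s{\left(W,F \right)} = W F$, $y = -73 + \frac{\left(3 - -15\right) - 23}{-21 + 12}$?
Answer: $\frac{288079}{9} \approx 32009.0$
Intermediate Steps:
$y = - \frac{652}{9}$ ($y = -73 + \frac{\left(3 + 15\right) - 23}{-9} = -73 + \left(18 - 23\right) \left(- \frac{1}{9}\right) = -73 - - \frac{5}{9} = -73 + \frac{5}{9} = - \frac{652}{9} \approx -72.444$)
$s{\left(W,F \right)} = F W$
$s{\left(y,185 \right)} + v = 185 \left(- \frac{652}{9}\right) + 45411 = - \frac{120620}{9} + 45411 = \frac{288079}{9}$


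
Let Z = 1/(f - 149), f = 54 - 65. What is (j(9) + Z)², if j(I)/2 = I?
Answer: 8288641/25600 ≈ 323.77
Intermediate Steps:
j(I) = 2*I
f = -11
Z = -1/160 (Z = 1/(-11 - 149) = 1/(-160) = -1/160 ≈ -0.0062500)
(j(9) + Z)² = (2*9 - 1/160)² = (18 - 1/160)² = (2879/160)² = 8288641/25600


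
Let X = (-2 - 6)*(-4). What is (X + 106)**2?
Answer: 19044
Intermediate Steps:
X = 32 (X = -8*(-4) = 32)
(X + 106)**2 = (32 + 106)**2 = 138**2 = 19044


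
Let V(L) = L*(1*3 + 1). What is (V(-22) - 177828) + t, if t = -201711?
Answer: -379627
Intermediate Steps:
V(L) = 4*L (V(L) = L*(3 + 1) = L*4 = 4*L)
(V(-22) - 177828) + t = (4*(-22) - 177828) - 201711 = (-88 - 177828) - 201711 = -177916 - 201711 = -379627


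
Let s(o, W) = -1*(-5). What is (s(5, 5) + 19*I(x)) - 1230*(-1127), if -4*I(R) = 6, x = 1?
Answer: 2772373/2 ≈ 1.3862e+6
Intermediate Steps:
s(o, W) = 5
I(R) = -3/2 (I(R) = -¼*6 = -3/2)
(s(5, 5) + 19*I(x)) - 1230*(-1127) = (5 + 19*(-3/2)) - 1230*(-1127) = (5 - 57/2) + 1386210 = -47/2 + 1386210 = 2772373/2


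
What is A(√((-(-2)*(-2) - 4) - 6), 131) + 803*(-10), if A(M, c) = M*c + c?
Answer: -7899 + 131*I*√14 ≈ -7899.0 + 490.16*I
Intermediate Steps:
A(M, c) = c + M*c
A(√((-(-2)*(-2) - 4) - 6), 131) + 803*(-10) = 131*(1 + √((-(-2)*(-2) - 4) - 6)) + 803*(-10) = 131*(1 + √((-2*2 - 4) - 6)) - 8030 = 131*(1 + √((-4 - 4) - 6)) - 8030 = 131*(1 + √(-8 - 6)) - 8030 = 131*(1 + √(-14)) - 8030 = 131*(1 + I*√14) - 8030 = (131 + 131*I*√14) - 8030 = -7899 + 131*I*√14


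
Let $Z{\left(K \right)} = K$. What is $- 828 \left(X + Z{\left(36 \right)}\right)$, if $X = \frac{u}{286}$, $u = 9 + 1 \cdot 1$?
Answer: $- \frac{4266684}{143} \approx -29837.0$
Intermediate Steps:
$u = 10$ ($u = 9 + 1 = 10$)
$X = \frac{5}{143}$ ($X = \frac{10}{286} = 10 \cdot \frac{1}{286} = \frac{5}{143} \approx 0.034965$)
$- 828 \left(X + Z{\left(36 \right)}\right) = - 828 \left(\frac{5}{143} + 36\right) = \left(-828\right) \frac{5153}{143} = - \frac{4266684}{143}$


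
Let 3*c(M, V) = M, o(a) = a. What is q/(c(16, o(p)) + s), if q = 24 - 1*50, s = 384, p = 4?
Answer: -39/584 ≈ -0.066781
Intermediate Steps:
c(M, V) = M/3
q = -26 (q = 24 - 50 = -26)
q/(c(16, o(p)) + s) = -26/((1/3)*16 + 384) = -26/(16/3 + 384) = -26/1168/3 = -26*3/1168 = -39/584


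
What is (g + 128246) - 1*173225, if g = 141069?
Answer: 96090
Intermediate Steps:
(g + 128246) - 1*173225 = (141069 + 128246) - 1*173225 = 269315 - 173225 = 96090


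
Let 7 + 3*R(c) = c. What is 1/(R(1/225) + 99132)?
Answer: 675/66912526 ≈ 1.0088e-5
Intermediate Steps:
R(c) = -7/3 + c/3
1/(R(1/225) + 99132) = 1/((-7/3 + (⅓)/225) + 99132) = 1/((-7/3 + (⅓)*(1/225)) + 99132) = 1/((-7/3 + 1/675) + 99132) = 1/(-1574/675 + 99132) = 1/(66912526/675) = 675/66912526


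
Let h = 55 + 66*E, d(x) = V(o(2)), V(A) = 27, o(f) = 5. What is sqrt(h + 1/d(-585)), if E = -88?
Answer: 7*I*sqrt(9510)/9 ≈ 75.848*I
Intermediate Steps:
d(x) = 27
h = -5753 (h = 55 + 66*(-88) = 55 - 5808 = -5753)
sqrt(h + 1/d(-585)) = sqrt(-5753 + 1/27) = sqrt(-155330/27) = 7*I*sqrt(9510)/9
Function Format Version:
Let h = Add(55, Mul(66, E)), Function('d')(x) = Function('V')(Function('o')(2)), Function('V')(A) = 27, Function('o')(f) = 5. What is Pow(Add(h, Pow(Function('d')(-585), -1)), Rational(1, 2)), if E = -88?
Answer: Mul(Rational(7, 9), I, Pow(9510, Rational(1, 2))) ≈ Mul(75.848, I)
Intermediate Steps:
Function('d')(x) = 27
h = -5753 (h = Add(55, Mul(66, -88)) = Add(55, -5808) = -5753)
Pow(Add(h, Pow(Function('d')(-585), -1)), Rational(1, 2)) = Pow(Add(-5753, Pow(27, -1)), Rational(1, 2)) = Pow(Add(-5753, Rational(1, 27)), Rational(1, 2)) = Pow(Rational(-155330, 27), Rational(1, 2)) = Mul(Rational(7, 9), I, Pow(9510, Rational(1, 2)))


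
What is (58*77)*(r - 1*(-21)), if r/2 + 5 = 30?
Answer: 317086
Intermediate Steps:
r = 50 (r = -10 + 2*30 = -10 + 60 = 50)
(58*77)*(r - 1*(-21)) = (58*77)*(50 - 1*(-21)) = 4466*(50 + 21) = 4466*71 = 317086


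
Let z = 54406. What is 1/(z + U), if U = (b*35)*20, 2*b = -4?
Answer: 1/53006 ≈ 1.8866e-5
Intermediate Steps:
b = -2 (b = (½)*(-4) = -2)
U = -1400 (U = -2*35*20 = -70*20 = -1400)
1/(z + U) = 1/(54406 - 1400) = 1/53006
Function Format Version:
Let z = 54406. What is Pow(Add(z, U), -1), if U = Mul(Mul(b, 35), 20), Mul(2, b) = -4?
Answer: Rational(1, 53006) ≈ 1.8866e-5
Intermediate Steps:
b = -2 (b = Mul(Rational(1, 2), -4) = -2)
U = -1400 (U = Mul(Mul(-2, 35), 20) = Mul(-70, 20) = -1400)
Pow(Add(z, U), -1) = Pow(Add(54406, -1400), -1) = Pow(53006, -1) = Rational(1, 53006)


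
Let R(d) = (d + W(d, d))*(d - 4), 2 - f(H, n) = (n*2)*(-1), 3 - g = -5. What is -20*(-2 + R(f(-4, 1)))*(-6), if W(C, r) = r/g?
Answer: -240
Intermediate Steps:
g = 8 (g = 3 - 1*(-5) = 3 + 5 = 8)
f(H, n) = 2 + 2*n (f(H, n) = 2 - n*2*(-1) = 2 - 2*n*(-1) = 2 - (-2)*n = 2 + 2*n)
W(C, r) = r/8
R(d) = 9*d*(-4 + d)/8 (R(d) = (d + d/8)*(d - 4) = (9*d/8)*(-4 + d) = 9*d*(-4 + d)/8)
-20*(-2 + R(f(-4, 1)))*(-6) = -20*(-2 + 9*(2 + 2*1)*(-4 + (2 + 2*1))/8)*(-6) = -20*(-2 + 9*(2 + 2)*(-4 + (2 + 2))/8)*(-6) = -20*(-2 + (9/8)*4*(-4 + 4))*(-6) = -20*(-2 + (9/8)*4*0)*(-6) = -20*(-2 + 0)*(-6) = -20*(-2)*(-6) = -5*(-8)*(-6) = 40*(-6) = -240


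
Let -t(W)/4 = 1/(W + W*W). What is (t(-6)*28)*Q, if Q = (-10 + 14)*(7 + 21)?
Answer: -6272/15 ≈ -418.13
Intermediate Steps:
Q = 112 (Q = 4*28 = 112)
t(W) = -4/(W + W**2) (t(W) = -4/(W + W*W) = -4/(W + W**2))
(t(-6)*28)*Q = (-4/(-6*(1 - 6))*28)*112 = (-4*(-1/6)/(-5)*28)*112 = (-4*(-1/6)*(-1/5)*28)*112 = -2/15*28*112 = -56/15*112 = -6272/15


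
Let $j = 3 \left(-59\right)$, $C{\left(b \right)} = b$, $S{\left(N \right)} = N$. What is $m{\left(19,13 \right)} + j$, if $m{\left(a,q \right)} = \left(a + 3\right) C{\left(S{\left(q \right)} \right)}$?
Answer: $109$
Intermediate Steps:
$j = -177$
$m{\left(a,q \right)} = q \left(3 + a\right)$ ($m{\left(a,q \right)} = \left(a + 3\right) q = \left(3 + a\right) q = q \left(3 + a\right)$)
$m{\left(19,13 \right)} + j = 13 \left(3 + 19\right) - 177 = 13 \cdot 22 - 177 = 286 - 177 = 109$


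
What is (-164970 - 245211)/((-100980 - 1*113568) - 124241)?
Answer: 410181/338789 ≈ 1.2107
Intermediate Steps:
(-164970 - 245211)/((-100980 - 1*113568) - 124241) = -410181/((-100980 - 113568) - 124241) = -410181/(-214548 - 124241) = -410181/(-338789) = -410181*(-1/338789) = 410181/338789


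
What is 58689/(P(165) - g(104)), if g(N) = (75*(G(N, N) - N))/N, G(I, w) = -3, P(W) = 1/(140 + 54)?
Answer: 592054632/778477 ≈ 760.53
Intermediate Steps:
P(W) = 1/194
g(N) = (-225 - 75*N)/N (g(N) = (75*(-3 - N))/N = (-225 - 75*N)/N)
58689/(P(165) - g(104)) = 58689/(1/194 - (-75 - 225/104)) = 58689/(1/194 - 1*(-8025/104)) = 58689/(1/194 + 8025/104) = 58689/(778477/10088) = 58689*(10088/778477) = 592054632/778477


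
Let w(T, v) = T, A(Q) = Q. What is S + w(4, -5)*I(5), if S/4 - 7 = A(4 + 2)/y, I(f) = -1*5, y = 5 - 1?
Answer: 14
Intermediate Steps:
y = 4
I(f) = -5
S = 34 (S = 28 + 4*((4 + 2)/4) = 28 + 4*(6*(¼)) = 28 + 4*(3/2) = 28 + 6 = 34)
S + w(4, -5)*I(5) = 34 + 4*(-5) = 34 - 20 = 14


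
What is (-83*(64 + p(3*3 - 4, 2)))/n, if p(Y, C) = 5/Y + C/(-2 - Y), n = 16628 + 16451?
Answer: -37599/231553 ≈ -0.16238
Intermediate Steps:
n = 33079
(-83*(64 + p(3*3 - 4, 2)))/n = -83*(64 + (10 + 5*(3*3 - 4) - 1*2*(3*3 - 4))/((3*3 - 4)*(2 + (3*3 - 4))))/33079 = -83*(64 + (10 + 5*(9 - 4) - 1*2*(9 - 4))/((9 - 4)*(2 + (9 - 4))))*(1/33079) = -83*(64 + (10 + 5*5 - 1*2*5)/(5*(2 + 5)))*(1/33079) = -83*(64 + (1/5)*(10 + 25 - 10)/7)*(1/33079) = -83*(64 + (1/5)*(1/7)*25)*(1/33079) = -83*(64 + 5/7)*(1/33079) = -83*453/7*(1/33079) = -37599/7*1/33079 = -37599/231553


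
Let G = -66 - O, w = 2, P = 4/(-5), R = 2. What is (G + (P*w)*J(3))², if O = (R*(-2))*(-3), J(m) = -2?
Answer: 139876/25 ≈ 5595.0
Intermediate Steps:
P = -⅘ (P = 4*(-⅕) = -⅘ ≈ -0.80000)
O = 12 (O = (2*(-2))*(-3) = -4*(-3) = 12)
G = -78 (G = -66 - 1*12 = -66 - 12 = -78)
(G + (P*w)*J(3))² = (-78 - ⅘*2*(-2))² = (-78 - 8/5*(-2))² = (-78 + 16/5)² = (-374/5)² = 139876/25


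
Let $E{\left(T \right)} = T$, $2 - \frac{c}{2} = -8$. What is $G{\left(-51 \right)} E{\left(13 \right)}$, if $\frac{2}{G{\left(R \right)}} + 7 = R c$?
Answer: $- \frac{2}{79} \approx -0.025316$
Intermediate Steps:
$c = 20$ ($c = 4 - -16 = 4 + 16 = 20$)
$G{\left(R \right)} = \frac{2}{-7 + 20 R}$ ($G{\left(R \right)} = \frac{2}{-7 + R 20} = \frac{2}{-7 + 20 R}$)
$G{\left(-51 \right)} E{\left(13 \right)} = \frac{2}{-7 + 20 \left(-51\right)} 13 = \frac{2}{-7 - 1020} \cdot 13 = \frac{2}{-1027} \cdot 13 = 2 \left(- \frac{1}{1027}\right) 13 = \left(- \frac{2}{1027}\right) 13 = - \frac{2}{79}$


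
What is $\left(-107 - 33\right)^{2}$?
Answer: $19600$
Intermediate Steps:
$\left(-107 - 33\right)^{2} = \left(-140\right)^{2} = 19600$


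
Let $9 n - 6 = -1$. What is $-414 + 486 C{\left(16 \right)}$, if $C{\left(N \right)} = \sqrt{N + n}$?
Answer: $-414 + 162 \sqrt{149} \approx 1563.5$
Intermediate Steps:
$n = \frac{5}{9}$ ($n = \frac{2}{3} + \frac{1}{9} \left(-1\right) = \frac{2}{3} - \frac{1}{9} = \frac{5}{9} \approx 0.55556$)
$C{\left(N \right)} = \sqrt{\frac{5}{9} + N}$ ($C{\left(N \right)} = \sqrt{N + \frac{5}{9}} = \sqrt{\frac{5}{9} + N}$)
$-414 + 486 C{\left(16 \right)} = -414 + 486 \frac{\sqrt{5 + 9 \cdot 16}}{3} = -414 + 486 \frac{\sqrt{5 + 144}}{3} = -414 + 486 \frac{\sqrt{149}}{3} = -414 + 162 \sqrt{149}$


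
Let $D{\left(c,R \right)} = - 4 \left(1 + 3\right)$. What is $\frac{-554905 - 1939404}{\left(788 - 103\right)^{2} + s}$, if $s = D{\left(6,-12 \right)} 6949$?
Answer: $- \frac{2494309}{358041} \approx -6.9665$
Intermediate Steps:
$D{\left(c,R \right)} = -16$ ($D{\left(c,R \right)} = \left(-4\right) 4 = -16$)
$s = -111184$ ($s = \left(-16\right) 6949 = -111184$)
$\frac{-554905 - 1939404}{\left(788 - 103\right)^{2} + s} = \frac{-554905 - 1939404}{\left(788 - 103\right)^{2} - 111184} = - \frac{2494309}{685^{2} - 111184} = - \frac{2494309}{469225 - 111184} = - \frac{2494309}{358041}$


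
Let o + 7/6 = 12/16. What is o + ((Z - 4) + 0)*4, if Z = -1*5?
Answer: -437/12 ≈ -36.417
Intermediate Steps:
o = -5/12 (o = -7/6 + 12/16 = -7/6 + 12*(1/16) = -7/6 + ¾ = -5/12 ≈ -0.41667)
Z = -5
o + ((Z - 4) + 0)*4 = -5/12 + ((-5 - 4) + 0)*4 = -5/12 + (-9 + 0)*4 = -5/12 - 9*4 = -5/12 - 36 = -437/12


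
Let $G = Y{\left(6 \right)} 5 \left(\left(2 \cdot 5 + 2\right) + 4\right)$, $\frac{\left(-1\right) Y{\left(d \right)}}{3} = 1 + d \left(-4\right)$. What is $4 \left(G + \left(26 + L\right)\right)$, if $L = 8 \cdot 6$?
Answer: $22376$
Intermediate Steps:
$Y{\left(d \right)} = -3 + 12 d$ ($Y{\left(d \right)} = - 3 \left(1 + d \left(-4\right)\right) = - 3 \left(1 - 4 d\right) = -3 + 12 d$)
$L = 48$
$G = 5520$ ($G = \left(-3 + 12 \cdot 6\right) 5 \left(\left(2 \cdot 5 + 2\right) + 4\right) = \left(-3 + 72\right) 5 \left(\left(10 + 2\right) + 4\right) = 69 \cdot 5 \left(12 + 4\right) = 69 \cdot 5 \cdot 16 = 69 \cdot 80 = 5520$)
$4 \left(G + \left(26 + L\right)\right) = 4 \left(5520 + \left(26 + 48\right)\right) = 4 \left(5520 + 74\right) = 4 \cdot 5594 = 22376$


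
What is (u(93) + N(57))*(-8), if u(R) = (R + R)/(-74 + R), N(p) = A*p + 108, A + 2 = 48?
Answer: -416448/19 ≈ -21918.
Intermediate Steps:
A = 46 (A = -2 + 48 = 46)
N(p) = 108 + 46*p (N(p) = 46*p + 108 = 108 + 46*p)
u(R) = 2*R/(-74 + R) (u(R) = (2*R)/(-74 + R) = 2*R/(-74 + R))
(u(93) + N(57))*(-8) = (2*93/(-74 + 93) + (108 + 46*57))*(-8) = (2*93/19 + (108 + 2622))*(-8) = (2*93*(1/19) + 2730)*(-8) = (186/19 + 2730)*(-8) = (52056/19)*(-8) = -416448/19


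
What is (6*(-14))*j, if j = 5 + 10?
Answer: -1260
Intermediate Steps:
j = 15
(6*(-14))*j = (6*(-14))*15 = -84*15 = -1260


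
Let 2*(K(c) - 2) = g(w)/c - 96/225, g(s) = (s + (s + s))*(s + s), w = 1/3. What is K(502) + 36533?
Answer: 458511581/12550 ≈ 36535.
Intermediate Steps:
w = ⅓ ≈ 0.33333
g(s) = 6*s² (g(s) = (s + 2*s)*(2*s) = (3*s)*(2*s) = 6*s²)
K(c) = 134/75 + 1/(3*c) (K(c) = 2 + ((6*(⅓)²)/c - 96/225)/2 = 2 + ((6*(⅑))/c - 96*1/225)/2 = 2 + (2/(3*c) - 32/75)/2 = 2 + (-32/75 + 2/(3*c))/2 = 2 + (-16/75 + 1/(3*c)) = 134/75 + 1/(3*c))
K(502) + 36533 = (1/75)*(25 + 134*502)/502 + 36533 = (1/75)*(1/502)*(25 + 67268) + 36533 = (1/75)*(1/502)*67293 + 36533 = 22431/12550 + 36533 = 458511581/12550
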